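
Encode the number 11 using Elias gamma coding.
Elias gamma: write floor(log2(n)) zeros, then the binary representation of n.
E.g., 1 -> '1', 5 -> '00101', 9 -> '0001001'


num_bits = floor(log2(11)) + 1 = 4
leading_zeros = num_bits - 1 = 3
binary(11) = 1011

Elias gamma(11) = '000' + '1011' = 0001011 (7 bits)


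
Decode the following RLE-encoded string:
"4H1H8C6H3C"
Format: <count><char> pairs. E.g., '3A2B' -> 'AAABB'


Expanding each <count><char> pair:
  4H -> 'HHHH'
  1H -> 'H'
  8C -> 'CCCCCCCC'
  6H -> 'HHHHHH'
  3C -> 'CCC'

Decoded = HHHHHCCCCCCCCHHHHHHCCC


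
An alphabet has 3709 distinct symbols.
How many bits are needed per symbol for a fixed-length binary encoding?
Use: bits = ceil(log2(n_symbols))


log2(3709) = 11.8568
Bracket: 2^11 = 2048 < 3709 <= 2^12 = 4096
So ceil(log2(3709)) = 12

bits = ceil(log2(3709)) = ceil(11.8568) = 12 bits


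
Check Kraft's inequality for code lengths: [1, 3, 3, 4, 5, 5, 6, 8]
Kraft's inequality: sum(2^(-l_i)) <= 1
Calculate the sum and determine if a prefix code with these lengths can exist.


Sum = 2^(-1) + 2^(-3) + 2^(-3) + 2^(-4) + 2^(-5) + 2^(-5) + 2^(-6) + 2^(-8)
    = 0.5 + 0.125 + 0.125 + 0.0625 + 0.03125 + 0.03125 + 0.015625 + 0.00390625
    = 229/256 = 0.89453125
Since 0.89453125 <= 1, Kraft's inequality IS satisfied.
A prefix code with these lengths CAN exist.

Kraft sum = 0.89453125. Satisfied.


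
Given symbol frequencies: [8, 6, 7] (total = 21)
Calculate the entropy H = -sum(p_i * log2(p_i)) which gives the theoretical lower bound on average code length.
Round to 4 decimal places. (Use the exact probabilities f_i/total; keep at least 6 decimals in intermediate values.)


Per-symbol terms -p_i * log2(p_i) with p_i = f_i/21:
  p = 8/21 = 0.380952: log2(p) = -1.392317, -p*log2(p) = 0.530407
  p = 6/21 = 0.285714: log2(p) = -1.807355, -p*log2(p) = 0.516387
  p = 7/21 = 0.333333: log2(p) = -1.584963, -p*log2(p) = 0.528321
H = 0.530407 + 0.516387 + 0.528321 = 1.575115

H = 1.5751 bits/symbol


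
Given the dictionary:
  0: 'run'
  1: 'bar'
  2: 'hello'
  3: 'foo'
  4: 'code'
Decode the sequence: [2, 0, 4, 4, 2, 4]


Look up each index in the dictionary:
  2 -> 'hello'
  0 -> 'run'
  4 -> 'code'
  4 -> 'code'
  2 -> 'hello'
  4 -> 'code'

Decoded: "hello run code code hello code"


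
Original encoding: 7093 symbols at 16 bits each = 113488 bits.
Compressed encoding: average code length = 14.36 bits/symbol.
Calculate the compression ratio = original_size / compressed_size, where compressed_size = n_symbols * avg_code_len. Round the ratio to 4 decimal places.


original_size = n_symbols * orig_bits = 7093 * 16 = 113488 bits
compressed_size = n_symbols * avg_code_len = 7093 * 14.36 = 101855.48 bits
ratio = original_size / compressed_size = 113488 / 101855.48 = 1.1142

Compression ratio = 1.1142


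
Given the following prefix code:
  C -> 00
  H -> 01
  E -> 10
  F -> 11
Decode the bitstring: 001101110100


Decoding step by step:
Bits 00 -> C
Bits 11 -> F
Bits 01 -> H
Bits 11 -> F
Bits 01 -> H
Bits 00 -> C


Decoded message: CFHFHC


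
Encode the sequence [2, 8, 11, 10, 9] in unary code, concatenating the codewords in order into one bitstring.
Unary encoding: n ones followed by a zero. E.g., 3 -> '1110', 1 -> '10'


Encode each number as n ones followed by a terminating 0:
  2 -> 110 (3 bits)
  8 -> 111111110 (9 bits)
  11 -> 111111111110 (12 bits)
  10 -> 11111111110 (11 bits)
  9 -> 1111111110 (10 bits)
Total length = 3 + 9 + 12 + 11 + 10 = 45 bits.

Unary([2, 8, 11, 10, 9]) = 110111111110111111111110111111111101111111110 (45 bits)


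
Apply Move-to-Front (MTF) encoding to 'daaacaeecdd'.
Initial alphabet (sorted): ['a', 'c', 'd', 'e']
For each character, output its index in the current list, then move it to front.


MTF encoding:
'd': index 2 in ['a', 'c', 'd', 'e'] -> ['d', 'a', 'c', 'e']
'a': index 1 in ['d', 'a', 'c', 'e'] -> ['a', 'd', 'c', 'e']
'a': index 0 in ['a', 'd', 'c', 'e'] -> ['a', 'd', 'c', 'e']
'a': index 0 in ['a', 'd', 'c', 'e'] -> ['a', 'd', 'c', 'e']
'c': index 2 in ['a', 'd', 'c', 'e'] -> ['c', 'a', 'd', 'e']
'a': index 1 in ['c', 'a', 'd', 'e'] -> ['a', 'c', 'd', 'e']
'e': index 3 in ['a', 'c', 'd', 'e'] -> ['e', 'a', 'c', 'd']
'e': index 0 in ['e', 'a', 'c', 'd'] -> ['e', 'a', 'c', 'd']
'c': index 2 in ['e', 'a', 'c', 'd'] -> ['c', 'e', 'a', 'd']
'd': index 3 in ['c', 'e', 'a', 'd'] -> ['d', 'c', 'e', 'a']
'd': index 0 in ['d', 'c', 'e', 'a'] -> ['d', 'c', 'e', 'a']


Output: [2, 1, 0, 0, 2, 1, 3, 0, 2, 3, 0]


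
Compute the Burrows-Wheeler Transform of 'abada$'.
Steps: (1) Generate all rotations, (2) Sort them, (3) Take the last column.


Rotations (sorted):
  0: $abada -> last char: a
  1: a$abad -> last char: d
  2: abada$ -> last char: $
  3: ada$ab -> last char: b
  4: bada$a -> last char: a
  5: da$aba -> last char: a


BWT = ad$baa


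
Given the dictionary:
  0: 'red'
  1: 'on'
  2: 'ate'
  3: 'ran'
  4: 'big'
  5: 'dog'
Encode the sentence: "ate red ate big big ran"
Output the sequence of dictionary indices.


Look up each word in the dictionary:
  'ate' -> 2
  'red' -> 0
  'ate' -> 2
  'big' -> 4
  'big' -> 4
  'ran' -> 3

Encoded: [2, 0, 2, 4, 4, 3]


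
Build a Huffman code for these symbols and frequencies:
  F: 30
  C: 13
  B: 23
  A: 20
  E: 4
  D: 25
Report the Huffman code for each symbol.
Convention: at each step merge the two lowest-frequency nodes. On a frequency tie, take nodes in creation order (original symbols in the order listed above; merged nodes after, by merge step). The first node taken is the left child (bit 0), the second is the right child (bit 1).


Huffman tree construction:
Step 1: Merge E(4) + C(13) = 17
Step 2: Merge (E+C)(17) + A(20) = 37
Step 3: Merge B(23) + D(25) = 48
Step 4: Merge F(30) + ((E+C)+A)(37) = 67
Step 5: Merge (B+D)(48) + (F+((E+C)+A))(67) = 115
Read each symbol's code off the tree from the root (left child = 0, right child = 1).

Codes:
  F: 10 (length 2)
  C: 1101 (length 4)
  B: 00 (length 2)
  A: 111 (length 3)
  E: 1100 (length 4)
  D: 01 (length 2)
Average code length: 284/115 = 2.4696 bits/symbol


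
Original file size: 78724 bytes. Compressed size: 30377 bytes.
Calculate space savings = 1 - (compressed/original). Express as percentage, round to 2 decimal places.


ratio = compressed/original = 30377/78724 = 0.385867
savings = 1 - ratio = 1 - 0.385867 = 0.614133
as a percentage: 0.614133 * 100 = 61.41%

Space savings = 1 - 30377/78724 = 61.41%


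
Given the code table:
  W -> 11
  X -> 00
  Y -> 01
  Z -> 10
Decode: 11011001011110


Decoding:
11 -> W
01 -> Y
10 -> Z
01 -> Y
01 -> Y
11 -> W
10 -> Z


Result: WYZYYWZ


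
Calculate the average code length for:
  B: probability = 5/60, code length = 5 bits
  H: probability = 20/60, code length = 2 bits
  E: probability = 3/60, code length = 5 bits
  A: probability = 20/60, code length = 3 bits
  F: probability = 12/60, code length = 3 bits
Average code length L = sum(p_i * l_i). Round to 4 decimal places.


Weighted contributions p_i * l_i:
  B: (5/60) * 5 = 25/60
  H: (20/60) * 2 = 40/60
  E: (3/60) * 5 = 15/60
  A: (20/60) * 3 = 60/60
  F: (12/60) * 3 = 36/60
Sum = (25 + 40 + 15 + 60 + 36)/60 = 176/60

L = 176/60 = 2.9333 bits/symbol


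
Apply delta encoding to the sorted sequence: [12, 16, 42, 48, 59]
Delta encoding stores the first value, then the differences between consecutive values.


First value: 12
Deltas:
  16 - 12 = 4
  42 - 16 = 26
  48 - 42 = 6
  59 - 48 = 11


Delta encoded: [12, 4, 26, 6, 11]


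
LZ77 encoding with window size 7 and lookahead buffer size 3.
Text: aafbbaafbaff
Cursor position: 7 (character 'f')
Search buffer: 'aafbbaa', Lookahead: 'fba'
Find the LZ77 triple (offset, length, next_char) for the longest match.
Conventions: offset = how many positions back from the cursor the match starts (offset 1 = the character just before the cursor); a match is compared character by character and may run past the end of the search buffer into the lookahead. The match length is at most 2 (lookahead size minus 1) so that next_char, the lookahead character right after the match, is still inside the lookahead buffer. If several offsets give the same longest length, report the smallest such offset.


Try each offset into the search buffer:
  offset=1 (pos 6, char 'a'): match length 0
  offset=2 (pos 5, char 'a'): match length 0
  offset=3 (pos 4, char 'b'): match length 0
  offset=4 (pos 3, char 'b'): match length 0
  offset=5 (pos 2, char 'f'): match length 2
  offset=6 (pos 1, char 'a'): match length 0
  offset=7 (pos 0, char 'a'): match length 0
Longest match has length 2 at offset 5.
next_char = character at position 7 + 2 = 9 -> 'a'

Best match: offset=5, length=2 (matching 'fb' starting at position 2)
LZ77 triple: (5, 2, 'a')


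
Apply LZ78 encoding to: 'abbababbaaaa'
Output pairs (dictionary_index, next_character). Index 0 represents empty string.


LZ78 encoding steps:
Dictionary: {0: ''}
Step 1: w='' (idx 0), next='a' -> output (0, 'a'), add 'a' as idx 1
Step 2: w='' (idx 0), next='b' -> output (0, 'b'), add 'b' as idx 2
Step 3: w='b' (idx 2), next='a' -> output (2, 'a'), add 'ba' as idx 3
Step 4: w='ba' (idx 3), next='b' -> output (3, 'b'), add 'bab' as idx 4
Step 5: w='ba' (idx 3), next='a' -> output (3, 'a'), add 'baa' as idx 5
Step 6: w='a' (idx 1), next='a' -> output (1, 'a'), add 'aa' as idx 6


Encoded: [(0, 'a'), (0, 'b'), (2, 'a'), (3, 'b'), (3, 'a'), (1, 'a')]


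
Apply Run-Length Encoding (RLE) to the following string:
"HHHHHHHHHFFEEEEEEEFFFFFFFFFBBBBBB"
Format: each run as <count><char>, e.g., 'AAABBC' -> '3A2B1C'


Scanning runs left to right:
  i=0: run of 'H' x 9 -> '9H'
  i=9: run of 'F' x 2 -> '2F'
  i=11: run of 'E' x 7 -> '7E'
  i=18: run of 'F' x 9 -> '9F'
  i=27: run of 'B' x 6 -> '6B'

RLE = 9H2F7E9F6B


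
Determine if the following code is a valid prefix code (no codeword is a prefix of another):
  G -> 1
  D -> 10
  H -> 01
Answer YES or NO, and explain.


Checking each pair (does one codeword prefix another?):
  G='1' vs D='10': prefix -- VIOLATION

NO -- this is NOT a valid prefix code. G (1) is a prefix of D (10).


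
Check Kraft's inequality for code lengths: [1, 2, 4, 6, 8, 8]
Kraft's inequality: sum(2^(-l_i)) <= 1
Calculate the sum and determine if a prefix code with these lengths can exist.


Sum = 2^(-1) + 2^(-2) + 2^(-4) + 2^(-6) + 2^(-8) + 2^(-8)
    = 0.5 + 0.25 + 0.0625 + 0.015625 + 0.00390625 + 0.00390625
    = 214/256 = 0.8359375
Since 0.8359375 <= 1, Kraft's inequality IS satisfied.
A prefix code with these lengths CAN exist.

Kraft sum = 0.8359375. Satisfied.


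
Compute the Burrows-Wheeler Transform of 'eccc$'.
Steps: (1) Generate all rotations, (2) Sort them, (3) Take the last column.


Rotations (sorted):
  0: $eccc -> last char: c
  1: c$ecc -> last char: c
  2: cc$ec -> last char: c
  3: ccc$e -> last char: e
  4: eccc$ -> last char: $


BWT = ccce$


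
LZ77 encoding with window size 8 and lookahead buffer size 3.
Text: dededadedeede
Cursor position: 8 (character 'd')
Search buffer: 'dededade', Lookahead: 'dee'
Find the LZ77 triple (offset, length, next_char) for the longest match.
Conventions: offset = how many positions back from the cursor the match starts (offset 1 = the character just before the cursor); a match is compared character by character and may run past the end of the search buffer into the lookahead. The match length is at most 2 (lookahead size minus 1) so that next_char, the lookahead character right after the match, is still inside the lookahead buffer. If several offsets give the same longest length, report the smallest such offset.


Try each offset into the search buffer:
  offset=1 (pos 7, char 'e'): match length 0
  offset=2 (pos 6, char 'd'): match length 2
  offset=3 (pos 5, char 'a'): match length 0
  offset=4 (pos 4, char 'd'): match length 1
  offset=5 (pos 3, char 'e'): match length 0
  offset=6 (pos 2, char 'd'): match length 2
  offset=7 (pos 1, char 'e'): match length 0
  offset=8 (pos 0, char 'd'): match length 2
Longest match has length 2, found at offsets 2, 6, 8; take the smallest, offset 2.
next_char = character at position 8 + 2 = 10 -> 'e'

Best match: offset=2, length=2 (matching 'de' starting at position 6)
LZ77 triple: (2, 2, 'e')


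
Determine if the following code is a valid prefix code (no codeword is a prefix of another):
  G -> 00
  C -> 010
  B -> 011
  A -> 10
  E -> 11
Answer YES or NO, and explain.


Checking each pair (does one codeword prefix another?):
  G='00' vs C='010': no prefix
  G='00' vs B='011': no prefix
  G='00' vs A='10': no prefix
  G='00' vs E='11': no prefix
  C='010' vs G='00': no prefix
  C='010' vs B='011': no prefix
  C='010' vs A='10': no prefix
  C='010' vs E='11': no prefix
  B='011' vs G='00': no prefix
  B='011' vs C='010': no prefix
  B='011' vs A='10': no prefix
  B='011' vs E='11': no prefix
  A='10' vs G='00': no prefix
  A='10' vs C='010': no prefix
  A='10' vs B='011': no prefix
  A='10' vs E='11': no prefix
  E='11' vs G='00': no prefix
  E='11' vs C='010': no prefix
  E='11' vs B='011': no prefix
  E='11' vs A='10': no prefix
No violation found over all pairs.

YES -- this is a valid prefix code. No codeword is a prefix of any other codeword.


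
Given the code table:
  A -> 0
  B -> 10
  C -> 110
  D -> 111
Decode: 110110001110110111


Decoding:
110 -> C
110 -> C
0 -> A
0 -> A
111 -> D
0 -> A
110 -> C
111 -> D


Result: CCAADACD


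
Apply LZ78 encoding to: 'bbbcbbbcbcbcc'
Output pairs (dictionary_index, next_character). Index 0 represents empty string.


LZ78 encoding steps:
Dictionary: {0: ''}
Step 1: w='' (idx 0), next='b' -> output (0, 'b'), add 'b' as idx 1
Step 2: w='b' (idx 1), next='b' -> output (1, 'b'), add 'bb' as idx 2
Step 3: w='' (idx 0), next='c' -> output (0, 'c'), add 'c' as idx 3
Step 4: w='bb' (idx 2), next='b' -> output (2, 'b'), add 'bbb' as idx 4
Step 5: w='c' (idx 3), next='b' -> output (3, 'b'), add 'cb' as idx 5
Step 6: w='cb' (idx 5), next='c' -> output (5, 'c'), add 'cbc' as idx 6
Step 7: w='c' (idx 3), end of input -> output (3, '')


Encoded: [(0, 'b'), (1, 'b'), (0, 'c'), (2, 'b'), (3, 'b'), (5, 'c'), (3, '')]


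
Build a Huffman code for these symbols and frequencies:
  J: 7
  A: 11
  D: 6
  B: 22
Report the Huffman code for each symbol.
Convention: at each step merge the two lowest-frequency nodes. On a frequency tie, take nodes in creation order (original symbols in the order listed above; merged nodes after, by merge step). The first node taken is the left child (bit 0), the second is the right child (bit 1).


Huffman tree construction:
Step 1: Merge D(6) + J(7) = 13
Step 2: Merge A(11) + (D+J)(13) = 24
Step 3: Merge B(22) + (A+(D+J))(24) = 46
Read each symbol's code off the tree from the root (left child = 0, right child = 1).

Codes:
  J: 111 (length 3)
  A: 10 (length 2)
  D: 110 (length 3)
  B: 0 (length 1)
Average code length: 83/46 = 1.8043 bits/symbol


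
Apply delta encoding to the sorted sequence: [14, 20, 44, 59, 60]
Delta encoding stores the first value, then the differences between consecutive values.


First value: 14
Deltas:
  20 - 14 = 6
  44 - 20 = 24
  59 - 44 = 15
  60 - 59 = 1


Delta encoded: [14, 6, 24, 15, 1]


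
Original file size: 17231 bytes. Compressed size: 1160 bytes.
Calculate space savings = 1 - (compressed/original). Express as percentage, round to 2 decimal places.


ratio = compressed/original = 1160/17231 = 0.067321
savings = 1 - ratio = 1 - 0.067321 = 0.932679
as a percentage: 0.932679 * 100 = 93.27%

Space savings = 1 - 1160/17231 = 93.27%


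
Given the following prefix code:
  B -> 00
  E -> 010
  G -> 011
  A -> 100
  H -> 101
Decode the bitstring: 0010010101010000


Decoding step by step:
Bits 00 -> B
Bits 100 -> A
Bits 101 -> H
Bits 010 -> E
Bits 100 -> A
Bits 00 -> B


Decoded message: BAHEAB


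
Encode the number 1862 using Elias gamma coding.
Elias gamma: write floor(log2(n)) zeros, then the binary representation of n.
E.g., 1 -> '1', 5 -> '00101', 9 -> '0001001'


num_bits = floor(log2(1862)) + 1 = 11
leading_zeros = num_bits - 1 = 10
binary(1862) = 11101000110

Elias gamma(1862) = '0000000000' + '11101000110' = 000000000011101000110 (21 bits)


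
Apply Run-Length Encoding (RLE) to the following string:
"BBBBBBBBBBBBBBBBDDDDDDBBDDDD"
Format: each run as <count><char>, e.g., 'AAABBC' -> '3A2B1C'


Scanning runs left to right:
  i=0: run of 'B' x 16 -> '16B'
  i=16: run of 'D' x 6 -> '6D'
  i=22: run of 'B' x 2 -> '2B'
  i=24: run of 'D' x 4 -> '4D'

RLE = 16B6D2B4D


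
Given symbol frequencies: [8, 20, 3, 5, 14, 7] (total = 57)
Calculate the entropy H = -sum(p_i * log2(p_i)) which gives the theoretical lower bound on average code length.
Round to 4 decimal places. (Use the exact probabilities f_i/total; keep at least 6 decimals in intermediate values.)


Per-symbol terms -p_i * log2(p_i) with p_i = f_i/57:
  p = 8/57 = 0.140351: log2(p) = -2.832890, -p*log2(p) = 0.397599
  p = 20/57 = 0.350877: log2(p) = -1.510962, -p*log2(p) = 0.530162
  p = 3/57 = 0.052632: log2(p) = -4.247928, -p*log2(p) = 0.223575
  p = 5/57 = 0.087719: log2(p) = -3.510962, -p*log2(p) = 0.307979
  p = 14/57 = 0.245614: log2(p) = -2.025535, -p*log2(p) = 0.497500
  p = 7/57 = 0.122807: log2(p) = -3.025535, -p*log2(p) = 0.371557
H = 0.397599 + 0.530162 + 0.223575 + 0.307979 + 0.497500 + 0.371557 = 2.328372

H = 2.3284 bits/symbol


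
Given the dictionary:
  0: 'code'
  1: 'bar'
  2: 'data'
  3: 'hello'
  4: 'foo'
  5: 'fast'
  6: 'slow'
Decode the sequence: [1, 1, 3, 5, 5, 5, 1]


Look up each index in the dictionary:
  1 -> 'bar'
  1 -> 'bar'
  3 -> 'hello'
  5 -> 'fast'
  5 -> 'fast'
  5 -> 'fast'
  1 -> 'bar'

Decoded: "bar bar hello fast fast fast bar"


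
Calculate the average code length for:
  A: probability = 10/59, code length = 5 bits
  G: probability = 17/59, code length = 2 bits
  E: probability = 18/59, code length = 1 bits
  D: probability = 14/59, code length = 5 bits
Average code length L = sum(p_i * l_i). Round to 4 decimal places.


Weighted contributions p_i * l_i:
  A: (10/59) * 5 = 50/59
  G: (17/59) * 2 = 34/59
  E: (18/59) * 1 = 18/59
  D: (14/59) * 5 = 70/59
Sum = (50 + 34 + 18 + 70)/59 = 172/59

L = 172/59 = 2.9153 bits/symbol


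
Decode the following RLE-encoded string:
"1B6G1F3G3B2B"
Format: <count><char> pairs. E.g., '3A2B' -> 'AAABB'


Expanding each <count><char> pair:
  1B -> 'B'
  6G -> 'GGGGGG'
  1F -> 'F'
  3G -> 'GGG'
  3B -> 'BBB'
  2B -> 'BB'

Decoded = BGGGGGGFGGGBBBBB


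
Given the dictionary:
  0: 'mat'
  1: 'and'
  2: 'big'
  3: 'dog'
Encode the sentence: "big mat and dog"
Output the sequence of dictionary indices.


Look up each word in the dictionary:
  'big' -> 2
  'mat' -> 0
  'and' -> 1
  'dog' -> 3

Encoded: [2, 0, 1, 3]


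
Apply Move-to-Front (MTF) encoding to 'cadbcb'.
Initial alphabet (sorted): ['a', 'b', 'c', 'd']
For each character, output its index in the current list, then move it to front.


MTF encoding:
'c': index 2 in ['a', 'b', 'c', 'd'] -> ['c', 'a', 'b', 'd']
'a': index 1 in ['c', 'a', 'b', 'd'] -> ['a', 'c', 'b', 'd']
'd': index 3 in ['a', 'c', 'b', 'd'] -> ['d', 'a', 'c', 'b']
'b': index 3 in ['d', 'a', 'c', 'b'] -> ['b', 'd', 'a', 'c']
'c': index 3 in ['b', 'd', 'a', 'c'] -> ['c', 'b', 'd', 'a']
'b': index 1 in ['c', 'b', 'd', 'a'] -> ['b', 'c', 'd', 'a']


Output: [2, 1, 3, 3, 3, 1]


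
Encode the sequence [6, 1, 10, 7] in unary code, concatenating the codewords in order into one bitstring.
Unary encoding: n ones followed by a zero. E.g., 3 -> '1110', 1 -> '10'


Encode each number as n ones followed by a terminating 0:
  6 -> 1111110 (7 bits)
  1 -> 10 (2 bits)
  10 -> 11111111110 (11 bits)
  7 -> 11111110 (8 bits)
Total length = 7 + 2 + 11 + 8 = 28 bits.

Unary([6, 1, 10, 7]) = 1111110101111111111011111110 (28 bits)


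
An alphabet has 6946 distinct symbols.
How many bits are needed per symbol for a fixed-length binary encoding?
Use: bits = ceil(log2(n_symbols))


log2(6946) = 12.762
Bracket: 2^12 = 4096 < 6946 <= 2^13 = 8192
So ceil(log2(6946)) = 13

bits = ceil(log2(6946)) = ceil(12.762) = 13 bits


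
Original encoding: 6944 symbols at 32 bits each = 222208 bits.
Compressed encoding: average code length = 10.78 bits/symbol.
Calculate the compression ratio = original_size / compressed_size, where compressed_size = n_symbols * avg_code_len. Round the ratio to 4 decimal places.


original_size = n_symbols * orig_bits = 6944 * 32 = 222208 bits
compressed_size = n_symbols * avg_code_len = 6944 * 10.78 = 74856.32 bits
ratio = original_size / compressed_size = 222208 / 74856.32 = 2.9685

Compression ratio = 2.9685


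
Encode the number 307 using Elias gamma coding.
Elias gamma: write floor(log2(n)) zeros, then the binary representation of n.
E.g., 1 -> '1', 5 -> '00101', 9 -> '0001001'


num_bits = floor(log2(307)) + 1 = 9
leading_zeros = num_bits - 1 = 8
binary(307) = 100110011

Elias gamma(307) = '00000000' + '100110011' = 00000000100110011 (17 bits)


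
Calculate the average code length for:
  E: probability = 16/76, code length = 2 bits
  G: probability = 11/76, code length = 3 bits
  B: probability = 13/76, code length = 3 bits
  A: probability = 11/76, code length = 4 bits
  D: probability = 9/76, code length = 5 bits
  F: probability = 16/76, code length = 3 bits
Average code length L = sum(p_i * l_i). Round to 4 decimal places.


Weighted contributions p_i * l_i:
  E: (16/76) * 2 = 32/76
  G: (11/76) * 3 = 33/76
  B: (13/76) * 3 = 39/76
  A: (11/76) * 4 = 44/76
  D: (9/76) * 5 = 45/76
  F: (16/76) * 3 = 48/76
Sum = (32 + 33 + 39 + 44 + 45 + 48)/76 = 241/76

L = 241/76 = 3.1711 bits/symbol


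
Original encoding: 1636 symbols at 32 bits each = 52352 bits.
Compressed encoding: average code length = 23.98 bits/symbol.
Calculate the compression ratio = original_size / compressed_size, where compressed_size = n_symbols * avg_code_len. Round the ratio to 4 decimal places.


original_size = n_symbols * orig_bits = 1636 * 32 = 52352 bits
compressed_size = n_symbols * avg_code_len = 1636 * 23.98 = 39231.28 bits
ratio = original_size / compressed_size = 52352 / 39231.28 = 1.3344

Compression ratio = 1.3344


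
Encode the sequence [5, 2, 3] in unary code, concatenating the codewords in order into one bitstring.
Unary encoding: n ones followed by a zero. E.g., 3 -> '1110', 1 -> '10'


Encode each number as n ones followed by a terminating 0:
  5 -> 111110 (6 bits)
  2 -> 110 (3 bits)
  3 -> 1110 (4 bits)
Total length = 6 + 3 + 4 = 13 bits.

Unary([5, 2, 3]) = 1111101101110 (13 bits)


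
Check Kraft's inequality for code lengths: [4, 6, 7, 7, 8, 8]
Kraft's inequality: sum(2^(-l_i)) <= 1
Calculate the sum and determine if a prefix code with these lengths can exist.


Sum = 2^(-4) + 2^(-6) + 2^(-7) + 2^(-7) + 2^(-8) + 2^(-8)
    = 0.0625 + 0.015625 + 0.0078125 + 0.0078125 + 0.00390625 + 0.00390625
    = 26/256 = 0.1015625
Since 0.1015625 <= 1, Kraft's inequality IS satisfied.
A prefix code with these lengths CAN exist.

Kraft sum = 0.1015625. Satisfied.


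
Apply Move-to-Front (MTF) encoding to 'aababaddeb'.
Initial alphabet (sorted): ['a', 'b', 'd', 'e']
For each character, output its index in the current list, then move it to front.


MTF encoding:
'a': index 0 in ['a', 'b', 'd', 'e'] -> ['a', 'b', 'd', 'e']
'a': index 0 in ['a', 'b', 'd', 'e'] -> ['a', 'b', 'd', 'e']
'b': index 1 in ['a', 'b', 'd', 'e'] -> ['b', 'a', 'd', 'e']
'a': index 1 in ['b', 'a', 'd', 'e'] -> ['a', 'b', 'd', 'e']
'b': index 1 in ['a', 'b', 'd', 'e'] -> ['b', 'a', 'd', 'e']
'a': index 1 in ['b', 'a', 'd', 'e'] -> ['a', 'b', 'd', 'e']
'd': index 2 in ['a', 'b', 'd', 'e'] -> ['d', 'a', 'b', 'e']
'd': index 0 in ['d', 'a', 'b', 'e'] -> ['d', 'a', 'b', 'e']
'e': index 3 in ['d', 'a', 'b', 'e'] -> ['e', 'd', 'a', 'b']
'b': index 3 in ['e', 'd', 'a', 'b'] -> ['b', 'e', 'd', 'a']


Output: [0, 0, 1, 1, 1, 1, 2, 0, 3, 3]


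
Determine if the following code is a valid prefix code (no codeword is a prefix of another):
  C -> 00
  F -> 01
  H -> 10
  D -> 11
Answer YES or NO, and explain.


Checking each pair (does one codeword prefix another?):
  C='00' vs F='01': no prefix
  C='00' vs H='10': no prefix
  C='00' vs D='11': no prefix
  F='01' vs C='00': no prefix
  F='01' vs H='10': no prefix
  F='01' vs D='11': no prefix
  H='10' vs C='00': no prefix
  H='10' vs F='01': no prefix
  H='10' vs D='11': no prefix
  D='11' vs C='00': no prefix
  D='11' vs F='01': no prefix
  D='11' vs H='10': no prefix
No violation found over all pairs.

YES -- this is a valid prefix code. No codeword is a prefix of any other codeword.


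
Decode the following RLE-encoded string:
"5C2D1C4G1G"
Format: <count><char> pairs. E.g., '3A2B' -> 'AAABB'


Expanding each <count><char> pair:
  5C -> 'CCCCC'
  2D -> 'DD'
  1C -> 'C'
  4G -> 'GGGG'
  1G -> 'G'

Decoded = CCCCCDDCGGGGG


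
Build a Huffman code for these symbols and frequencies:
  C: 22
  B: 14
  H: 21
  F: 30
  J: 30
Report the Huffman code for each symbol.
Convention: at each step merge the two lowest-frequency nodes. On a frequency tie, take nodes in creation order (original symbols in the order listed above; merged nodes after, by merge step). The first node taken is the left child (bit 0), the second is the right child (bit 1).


Huffman tree construction:
Step 1: Merge B(14) + H(21) = 35
Step 2: Merge C(22) + F(30) = 52
Step 3: Merge J(30) + (B+H)(35) = 65
Step 4: Merge (C+F)(52) + (J+(B+H))(65) = 117
Read each symbol's code off the tree from the root (left child = 0, right child = 1).

Codes:
  C: 00 (length 2)
  B: 110 (length 3)
  H: 111 (length 3)
  F: 01 (length 2)
  J: 10 (length 2)
Average code length: 269/117 = 2.2991 bits/symbol


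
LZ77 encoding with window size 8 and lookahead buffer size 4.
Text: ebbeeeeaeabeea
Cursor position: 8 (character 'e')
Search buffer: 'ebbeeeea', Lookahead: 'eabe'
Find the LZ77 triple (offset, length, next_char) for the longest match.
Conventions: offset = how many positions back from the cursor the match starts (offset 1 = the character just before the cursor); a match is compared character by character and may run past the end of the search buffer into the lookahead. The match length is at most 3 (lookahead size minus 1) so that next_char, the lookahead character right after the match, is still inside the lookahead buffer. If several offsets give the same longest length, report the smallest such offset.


Try each offset into the search buffer:
  offset=1 (pos 7, char 'a'): match length 0
  offset=2 (pos 6, char 'e'): match length 2
  offset=3 (pos 5, char 'e'): match length 1
  offset=4 (pos 4, char 'e'): match length 1
  offset=5 (pos 3, char 'e'): match length 1
  offset=6 (pos 2, char 'b'): match length 0
  offset=7 (pos 1, char 'b'): match length 0
  offset=8 (pos 0, char 'e'): match length 1
Longest match has length 2 at offset 2.
next_char = character at position 8 + 2 = 10 -> 'b'

Best match: offset=2, length=2 (matching 'ea' starting at position 6)
LZ77 triple: (2, 2, 'b')


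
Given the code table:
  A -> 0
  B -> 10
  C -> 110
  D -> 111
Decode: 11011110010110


Decoding:
110 -> C
111 -> D
10 -> B
0 -> A
10 -> B
110 -> C


Result: CDBABC


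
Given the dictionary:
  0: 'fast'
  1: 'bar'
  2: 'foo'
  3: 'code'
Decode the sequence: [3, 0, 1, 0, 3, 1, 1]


Look up each index in the dictionary:
  3 -> 'code'
  0 -> 'fast'
  1 -> 'bar'
  0 -> 'fast'
  3 -> 'code'
  1 -> 'bar'
  1 -> 'bar'

Decoded: "code fast bar fast code bar bar"


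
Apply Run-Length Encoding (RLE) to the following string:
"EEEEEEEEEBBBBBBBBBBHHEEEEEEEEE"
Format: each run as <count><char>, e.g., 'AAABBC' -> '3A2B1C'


Scanning runs left to right:
  i=0: run of 'E' x 9 -> '9E'
  i=9: run of 'B' x 10 -> '10B'
  i=19: run of 'H' x 2 -> '2H'
  i=21: run of 'E' x 9 -> '9E'

RLE = 9E10B2H9E


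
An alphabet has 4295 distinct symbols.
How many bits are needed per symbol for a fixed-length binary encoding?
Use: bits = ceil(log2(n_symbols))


log2(4295) = 12.0684
Bracket: 2^12 = 4096 < 4295 <= 2^13 = 8192
So ceil(log2(4295)) = 13

bits = ceil(log2(4295)) = ceil(12.0684) = 13 bits


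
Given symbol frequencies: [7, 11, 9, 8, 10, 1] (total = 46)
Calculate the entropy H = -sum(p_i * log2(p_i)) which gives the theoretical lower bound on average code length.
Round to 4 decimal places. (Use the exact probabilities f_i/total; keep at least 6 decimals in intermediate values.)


Per-symbol terms -p_i * log2(p_i) with p_i = f_i/46:
  p = 7/46 = 0.152174: log2(p) = -2.716207, -p*log2(p) = 0.413336
  p = 11/46 = 0.239130: log2(p) = -2.064130, -p*log2(p) = 0.493596
  p = 9/46 = 0.195652: log2(p) = -2.353637, -p*log2(p) = 0.460494
  p = 8/46 = 0.173913: log2(p) = -2.523562, -p*log2(p) = 0.438880
  p = 10/46 = 0.217391: log2(p) = -2.201634, -p*log2(p) = 0.478616
  p = 1/46 = 0.021739: log2(p) = -5.523562, -p*log2(p) = 0.120077
H = 0.413336 + 0.493596 + 0.460494 + 0.438880 + 0.478616 + 0.120077 = 2.404999

H = 2.405 bits/symbol


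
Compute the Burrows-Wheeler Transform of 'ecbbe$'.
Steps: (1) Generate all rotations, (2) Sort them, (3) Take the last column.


Rotations (sorted):
  0: $ecbbe -> last char: e
  1: bbe$ec -> last char: c
  2: be$ecb -> last char: b
  3: cbbe$e -> last char: e
  4: e$ecbb -> last char: b
  5: ecbbe$ -> last char: $


BWT = ecbeb$


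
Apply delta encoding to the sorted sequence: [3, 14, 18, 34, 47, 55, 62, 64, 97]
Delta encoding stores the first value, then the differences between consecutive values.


First value: 3
Deltas:
  14 - 3 = 11
  18 - 14 = 4
  34 - 18 = 16
  47 - 34 = 13
  55 - 47 = 8
  62 - 55 = 7
  64 - 62 = 2
  97 - 64 = 33


Delta encoded: [3, 11, 4, 16, 13, 8, 7, 2, 33]


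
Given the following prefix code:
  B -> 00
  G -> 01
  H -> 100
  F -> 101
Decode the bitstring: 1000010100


Decoding step by step:
Bits 100 -> H
Bits 00 -> B
Bits 101 -> F
Bits 00 -> B


Decoded message: HBFB


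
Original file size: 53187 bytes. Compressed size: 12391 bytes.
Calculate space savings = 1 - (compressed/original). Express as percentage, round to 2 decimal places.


ratio = compressed/original = 12391/53187 = 0.23297
savings = 1 - ratio = 1 - 0.23297 = 0.76703
as a percentage: 0.76703 * 100 = 76.7%

Space savings = 1 - 12391/53187 = 76.7%


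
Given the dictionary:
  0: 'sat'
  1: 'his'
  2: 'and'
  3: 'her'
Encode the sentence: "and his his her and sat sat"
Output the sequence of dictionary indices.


Look up each word in the dictionary:
  'and' -> 2
  'his' -> 1
  'his' -> 1
  'her' -> 3
  'and' -> 2
  'sat' -> 0
  'sat' -> 0

Encoded: [2, 1, 1, 3, 2, 0, 0]


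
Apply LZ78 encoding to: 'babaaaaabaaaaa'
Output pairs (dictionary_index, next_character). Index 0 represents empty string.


LZ78 encoding steps:
Dictionary: {0: ''}
Step 1: w='' (idx 0), next='b' -> output (0, 'b'), add 'b' as idx 1
Step 2: w='' (idx 0), next='a' -> output (0, 'a'), add 'a' as idx 2
Step 3: w='b' (idx 1), next='a' -> output (1, 'a'), add 'ba' as idx 3
Step 4: w='a' (idx 2), next='a' -> output (2, 'a'), add 'aa' as idx 4
Step 5: w='aa' (idx 4), next='b' -> output (4, 'b'), add 'aab' as idx 5
Step 6: w='aa' (idx 4), next='a' -> output (4, 'a'), add 'aaa' as idx 6
Step 7: w='aa' (idx 4), end of input -> output (4, '')


Encoded: [(0, 'b'), (0, 'a'), (1, 'a'), (2, 'a'), (4, 'b'), (4, 'a'), (4, '')]


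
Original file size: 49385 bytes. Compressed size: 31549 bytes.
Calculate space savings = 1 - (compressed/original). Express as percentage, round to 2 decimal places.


ratio = compressed/original = 31549/49385 = 0.638838
savings = 1 - ratio = 1 - 0.638838 = 0.361162
as a percentage: 0.361162 * 100 = 36.12%

Space savings = 1 - 31549/49385 = 36.12%


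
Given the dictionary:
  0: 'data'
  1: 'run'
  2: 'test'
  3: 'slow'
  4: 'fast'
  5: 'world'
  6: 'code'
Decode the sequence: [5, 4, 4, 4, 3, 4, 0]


Look up each index in the dictionary:
  5 -> 'world'
  4 -> 'fast'
  4 -> 'fast'
  4 -> 'fast'
  3 -> 'slow'
  4 -> 'fast'
  0 -> 'data'

Decoded: "world fast fast fast slow fast data"


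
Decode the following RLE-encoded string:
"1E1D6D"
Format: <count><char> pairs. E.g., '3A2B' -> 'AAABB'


Expanding each <count><char> pair:
  1E -> 'E'
  1D -> 'D'
  6D -> 'DDDDDD'

Decoded = EDDDDDDD


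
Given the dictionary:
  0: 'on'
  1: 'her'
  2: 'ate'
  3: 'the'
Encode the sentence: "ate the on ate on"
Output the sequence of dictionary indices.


Look up each word in the dictionary:
  'ate' -> 2
  'the' -> 3
  'on' -> 0
  'ate' -> 2
  'on' -> 0

Encoded: [2, 3, 0, 2, 0]


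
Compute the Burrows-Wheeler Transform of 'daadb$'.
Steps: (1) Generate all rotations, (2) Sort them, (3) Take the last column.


Rotations (sorted):
  0: $daadb -> last char: b
  1: aadb$d -> last char: d
  2: adb$da -> last char: a
  3: b$daad -> last char: d
  4: daadb$ -> last char: $
  5: db$daa -> last char: a


BWT = bdad$a


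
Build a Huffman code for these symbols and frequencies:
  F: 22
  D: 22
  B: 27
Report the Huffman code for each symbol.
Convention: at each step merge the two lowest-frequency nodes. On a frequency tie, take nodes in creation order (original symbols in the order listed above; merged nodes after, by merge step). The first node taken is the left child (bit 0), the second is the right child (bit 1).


Huffman tree construction:
Step 1: Merge F(22) + D(22) = 44
Step 2: Merge B(27) + (F+D)(44) = 71
Read each symbol's code off the tree from the root (left child = 0, right child = 1).

Codes:
  F: 10 (length 2)
  D: 11 (length 2)
  B: 0 (length 1)
Average code length: 115/71 = 1.6197 bits/symbol


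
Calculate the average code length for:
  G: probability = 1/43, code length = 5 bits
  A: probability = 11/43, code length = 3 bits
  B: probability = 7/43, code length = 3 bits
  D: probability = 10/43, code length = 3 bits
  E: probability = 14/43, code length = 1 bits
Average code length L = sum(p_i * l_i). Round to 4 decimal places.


Weighted contributions p_i * l_i:
  G: (1/43) * 5 = 5/43
  A: (11/43) * 3 = 33/43
  B: (7/43) * 3 = 21/43
  D: (10/43) * 3 = 30/43
  E: (14/43) * 1 = 14/43
Sum = (5 + 33 + 21 + 30 + 14)/43 = 103/43

L = 103/43 = 2.3953 bits/symbol


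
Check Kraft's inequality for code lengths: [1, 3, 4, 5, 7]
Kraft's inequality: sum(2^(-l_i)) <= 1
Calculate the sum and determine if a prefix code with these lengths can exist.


Sum = 2^(-1) + 2^(-3) + 2^(-4) + 2^(-5) + 2^(-7)
    = 0.5 + 0.125 + 0.0625 + 0.03125 + 0.0078125
    = 93/128 = 0.7265625
Since 0.7265625 <= 1, Kraft's inequality IS satisfied.
A prefix code with these lengths CAN exist.

Kraft sum = 0.7265625. Satisfied.


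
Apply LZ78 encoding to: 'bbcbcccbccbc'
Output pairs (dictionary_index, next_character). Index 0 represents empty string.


LZ78 encoding steps:
Dictionary: {0: ''}
Step 1: w='' (idx 0), next='b' -> output (0, 'b'), add 'b' as idx 1
Step 2: w='b' (idx 1), next='c' -> output (1, 'c'), add 'bc' as idx 2
Step 3: w='bc' (idx 2), next='c' -> output (2, 'c'), add 'bcc' as idx 3
Step 4: w='' (idx 0), next='c' -> output (0, 'c'), add 'c' as idx 4
Step 5: w='bcc' (idx 3), next='b' -> output (3, 'b'), add 'bccb' as idx 5
Step 6: w='c' (idx 4), end of input -> output (4, '')


Encoded: [(0, 'b'), (1, 'c'), (2, 'c'), (0, 'c'), (3, 'b'), (4, '')]


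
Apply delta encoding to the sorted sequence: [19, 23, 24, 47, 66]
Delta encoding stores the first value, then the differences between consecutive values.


First value: 19
Deltas:
  23 - 19 = 4
  24 - 23 = 1
  47 - 24 = 23
  66 - 47 = 19


Delta encoded: [19, 4, 1, 23, 19]


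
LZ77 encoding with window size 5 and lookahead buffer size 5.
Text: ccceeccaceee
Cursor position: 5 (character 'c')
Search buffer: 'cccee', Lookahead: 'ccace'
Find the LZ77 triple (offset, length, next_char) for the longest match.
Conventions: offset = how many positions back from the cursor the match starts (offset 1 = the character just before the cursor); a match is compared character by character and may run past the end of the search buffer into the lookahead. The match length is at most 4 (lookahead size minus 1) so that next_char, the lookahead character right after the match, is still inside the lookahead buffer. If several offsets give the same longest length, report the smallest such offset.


Try each offset into the search buffer:
  offset=1 (pos 4, char 'e'): match length 0
  offset=2 (pos 3, char 'e'): match length 0
  offset=3 (pos 2, char 'c'): match length 1
  offset=4 (pos 1, char 'c'): match length 2
  offset=5 (pos 0, char 'c'): match length 2
Longest match has length 2, found at offsets 4, 5; take the smallest, offset 4.
next_char = character at position 5 + 2 = 7 -> 'a'

Best match: offset=4, length=2 (matching 'cc' starting at position 1)
LZ77 triple: (4, 2, 'a')


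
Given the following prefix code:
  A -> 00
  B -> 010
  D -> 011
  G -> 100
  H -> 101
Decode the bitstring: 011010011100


Decoding step by step:
Bits 011 -> D
Bits 010 -> B
Bits 011 -> D
Bits 100 -> G


Decoded message: DBDG


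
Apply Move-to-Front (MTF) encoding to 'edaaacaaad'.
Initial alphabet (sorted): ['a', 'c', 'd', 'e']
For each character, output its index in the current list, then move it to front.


MTF encoding:
'e': index 3 in ['a', 'c', 'd', 'e'] -> ['e', 'a', 'c', 'd']
'd': index 3 in ['e', 'a', 'c', 'd'] -> ['d', 'e', 'a', 'c']
'a': index 2 in ['d', 'e', 'a', 'c'] -> ['a', 'd', 'e', 'c']
'a': index 0 in ['a', 'd', 'e', 'c'] -> ['a', 'd', 'e', 'c']
'a': index 0 in ['a', 'd', 'e', 'c'] -> ['a', 'd', 'e', 'c']
'c': index 3 in ['a', 'd', 'e', 'c'] -> ['c', 'a', 'd', 'e']
'a': index 1 in ['c', 'a', 'd', 'e'] -> ['a', 'c', 'd', 'e']
'a': index 0 in ['a', 'c', 'd', 'e'] -> ['a', 'c', 'd', 'e']
'a': index 0 in ['a', 'c', 'd', 'e'] -> ['a', 'c', 'd', 'e']
'd': index 2 in ['a', 'c', 'd', 'e'] -> ['d', 'a', 'c', 'e']


Output: [3, 3, 2, 0, 0, 3, 1, 0, 0, 2]


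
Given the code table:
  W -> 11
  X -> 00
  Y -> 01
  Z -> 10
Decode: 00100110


Decoding:
00 -> X
10 -> Z
01 -> Y
10 -> Z


Result: XZYZ


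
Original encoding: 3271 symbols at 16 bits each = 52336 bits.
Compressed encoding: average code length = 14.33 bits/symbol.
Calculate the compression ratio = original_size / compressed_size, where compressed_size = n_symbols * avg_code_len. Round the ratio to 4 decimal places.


original_size = n_symbols * orig_bits = 3271 * 16 = 52336 bits
compressed_size = n_symbols * avg_code_len = 3271 * 14.33 = 46873.43 bits
ratio = original_size / compressed_size = 52336 / 46873.43 = 1.1165

Compression ratio = 1.1165


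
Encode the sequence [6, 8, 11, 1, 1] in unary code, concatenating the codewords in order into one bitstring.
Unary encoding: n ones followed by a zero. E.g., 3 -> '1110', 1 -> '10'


Encode each number as n ones followed by a terminating 0:
  6 -> 1111110 (7 bits)
  8 -> 111111110 (9 bits)
  11 -> 111111111110 (12 bits)
  1 -> 10 (2 bits)
  1 -> 10 (2 bits)
Total length = 7 + 9 + 12 + 2 + 2 = 32 bits.

Unary([6, 8, 11, 1, 1]) = 11111101111111101111111111101010 (32 bits)


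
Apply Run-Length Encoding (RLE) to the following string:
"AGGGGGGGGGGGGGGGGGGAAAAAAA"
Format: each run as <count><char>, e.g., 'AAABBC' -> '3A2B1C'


Scanning runs left to right:
  i=0: run of 'A' x 1 -> '1A'
  i=1: run of 'G' x 18 -> '18G'
  i=19: run of 'A' x 7 -> '7A'

RLE = 1A18G7A


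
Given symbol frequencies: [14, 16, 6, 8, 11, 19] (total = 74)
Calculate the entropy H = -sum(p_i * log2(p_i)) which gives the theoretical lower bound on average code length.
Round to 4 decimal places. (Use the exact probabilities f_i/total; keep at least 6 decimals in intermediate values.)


Per-symbol terms -p_i * log2(p_i) with p_i = f_i/74:
  p = 14/74 = 0.189189: log2(p) = -2.402098, -p*log2(p) = 0.454451
  p = 16/74 = 0.216216: log2(p) = -2.209453, -p*log2(p) = 0.477720
  p = 6/74 = 0.081081: log2(p) = -3.624491, -p*log2(p) = 0.293878
  p = 8/74 = 0.108108: log2(p) = -3.209453, -p*log2(p) = 0.346968
  p = 11/74 = 0.148649: log2(p) = -2.750022, -p*log2(p) = 0.408787
  p = 19/74 = 0.256757: log2(p) = -1.961526, -p*log2(p) = 0.503635
H = 0.454451 + 0.477720 + 0.293878 + 0.346968 + 0.408787 + 0.503635 = 2.485439

H = 2.4854 bits/symbol


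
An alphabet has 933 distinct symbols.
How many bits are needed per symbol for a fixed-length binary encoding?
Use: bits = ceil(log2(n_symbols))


log2(933) = 9.8657
Bracket: 2^9 = 512 < 933 <= 2^10 = 1024
So ceil(log2(933)) = 10

bits = ceil(log2(933)) = ceil(9.8657) = 10 bits
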